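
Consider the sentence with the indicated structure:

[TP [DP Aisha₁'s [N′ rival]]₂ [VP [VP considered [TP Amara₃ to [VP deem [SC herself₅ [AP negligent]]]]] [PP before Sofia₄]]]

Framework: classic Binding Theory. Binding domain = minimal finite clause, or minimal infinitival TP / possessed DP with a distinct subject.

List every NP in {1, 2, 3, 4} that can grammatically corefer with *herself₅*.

*herself* is an anaphor, so Principle A applies: it must be bound in its binding domain.
Binding domain of *herself₅*: the embedded TP, whose subject is Amara₃.
*Aisha₁* does not c-command the anaphor → cannot bind it.
*[Aisha₁'s rival]₂* c-commands the anaphor but is outside its binding domain → cannot satisfy Principle A.
*Amara₃* c-commands the anaphor within its binding domain → licit binder.
*Sofia₄* does not c-command the anaphor → cannot bind it.

{3}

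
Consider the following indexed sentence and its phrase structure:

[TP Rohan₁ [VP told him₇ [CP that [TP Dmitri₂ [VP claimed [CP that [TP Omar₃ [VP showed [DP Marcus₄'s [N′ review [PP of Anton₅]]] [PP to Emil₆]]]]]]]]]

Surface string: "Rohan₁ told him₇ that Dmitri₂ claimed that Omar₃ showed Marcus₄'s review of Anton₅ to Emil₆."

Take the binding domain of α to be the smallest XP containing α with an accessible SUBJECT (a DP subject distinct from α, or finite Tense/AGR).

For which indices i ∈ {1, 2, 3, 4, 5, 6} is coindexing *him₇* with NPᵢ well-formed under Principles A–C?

*him* is a pronoun, so Principle B applies: it must be free in its binding domain.
Binding domain of *him₇*: the matrix TP, whose subject is Rohan₁.
*Rohan₁* c-commands the pronoun within its binding domain → coindexation would violate Principle B.
*Dmitri₂*: the pronoun c-commands this R-expression → coindexation would violate Principle C on *Dmitri₂*.
*Omar₃*: the pronoun c-commands this R-expression → coindexation would violate Principle C on *Omar₃*.
*Marcus₄*: the pronoun c-commands this R-expression → coindexation would violate Principle C on *Marcus₄*.
*Anton₅*: the pronoun c-commands this R-expression → coindexation would violate Principle C on *Anton₅*.
*Emil₆*: the pronoun c-commands this R-expression → coindexation would violate Principle C on *Emil₆*.

none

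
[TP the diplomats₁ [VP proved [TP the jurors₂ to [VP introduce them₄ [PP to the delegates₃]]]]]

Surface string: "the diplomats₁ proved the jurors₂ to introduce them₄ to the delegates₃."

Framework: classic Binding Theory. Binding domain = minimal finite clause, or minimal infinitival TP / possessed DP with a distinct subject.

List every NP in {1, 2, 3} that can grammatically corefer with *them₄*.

{1}

*them* is a pronoun, so Principle B applies: it must be free in its binding domain.
Binding domain of *them₄*: the embedded TP, whose subject is the jurors₂.
*the diplomats₁* c-commands the pronoun but from outside its binding domain, and is not c-commanded by it → coindexation permitted.
*the jurors₂* c-commands the pronoun within its binding domain → coindexation would violate Principle B.
*the delegates₃*: the pronoun c-commands this R-expression → coindexation would violate Principle C on *the delegates₃*.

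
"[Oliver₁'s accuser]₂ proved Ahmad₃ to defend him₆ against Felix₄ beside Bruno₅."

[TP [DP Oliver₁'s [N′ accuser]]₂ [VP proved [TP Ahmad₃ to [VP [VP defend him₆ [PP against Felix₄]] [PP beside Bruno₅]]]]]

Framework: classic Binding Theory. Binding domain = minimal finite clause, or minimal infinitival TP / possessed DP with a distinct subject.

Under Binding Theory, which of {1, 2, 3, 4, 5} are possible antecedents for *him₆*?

*him* is a pronoun, so Principle B applies: it must be free in its binding domain.
Binding domain of *him₆*: the embedded TP, whose subject is Ahmad₃.
*Oliver₁* and the pronoun do not c-command one another → neither Principle B nor Principle C is at stake; coindexation permitted.
*[Oliver₁'s accuser]₂* c-commands the pronoun but from outside its binding domain, and is not c-commanded by it → coindexation permitted.
*Ahmad₃* c-commands the pronoun within its binding domain → coindexation would violate Principle B.
*Felix₄*: the pronoun c-commands this R-expression → coindexation would violate Principle C on *Felix₄*.
*Bruno₅* and the pronoun do not c-command one another → neither Principle B nor Principle C is at stake; coindexation permitted.

{1, 2, 5}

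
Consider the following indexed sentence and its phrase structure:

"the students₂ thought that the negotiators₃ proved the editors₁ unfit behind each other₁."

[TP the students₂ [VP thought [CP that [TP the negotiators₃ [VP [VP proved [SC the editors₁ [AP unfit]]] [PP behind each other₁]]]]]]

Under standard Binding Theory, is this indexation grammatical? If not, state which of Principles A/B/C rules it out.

The two coindexed NPs are *the editors₁* and *each other₁*.
*each other₁* is an anaphor. Principle A requires it to be bound within its binding domain — the embedded TP, whose subject is the negotiators₃.
Within that domain it is c-commanded by *the negotiators₃*, which does not share its index.
*the editors₁* does not c-command the anaphor at all.
The anaphor is unbound in its domain → Principle A violation.

Principle A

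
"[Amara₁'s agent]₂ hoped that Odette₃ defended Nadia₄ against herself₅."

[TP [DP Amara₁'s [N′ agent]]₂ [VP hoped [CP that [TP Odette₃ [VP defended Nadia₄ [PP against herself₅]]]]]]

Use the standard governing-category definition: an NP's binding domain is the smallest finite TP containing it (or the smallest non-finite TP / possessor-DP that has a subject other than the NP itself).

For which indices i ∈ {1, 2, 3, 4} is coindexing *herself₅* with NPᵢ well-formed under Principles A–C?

{3, 4}

*herself* is an anaphor, so Principle A applies: it must be bound in its binding domain.
Binding domain of *herself₅*: the embedded TP, whose subject is Odette₃.
*Amara₁* does not c-command the anaphor → cannot bind it.
*[Amara₁'s agent]₂* c-commands the anaphor but is outside its binding domain → cannot satisfy Principle A.
*Odette₃* c-commands the anaphor within its binding domain → licit binder.
*Nadia₄* c-commands the anaphor within its binding domain → licit binder.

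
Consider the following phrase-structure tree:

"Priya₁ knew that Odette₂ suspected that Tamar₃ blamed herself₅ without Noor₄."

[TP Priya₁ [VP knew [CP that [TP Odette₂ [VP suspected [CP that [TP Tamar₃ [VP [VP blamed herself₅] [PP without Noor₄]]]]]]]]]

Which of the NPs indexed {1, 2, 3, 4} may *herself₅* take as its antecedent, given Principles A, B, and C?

*herself* is an anaphor, so Principle A applies: it must be bound in its binding domain.
Binding domain of *herself₅*: the embedded TP, whose subject is Tamar₃.
*Priya₁* c-commands the anaphor but is outside its binding domain → cannot satisfy Principle A.
*Odette₂* c-commands the anaphor but is outside its binding domain → cannot satisfy Principle A.
*Tamar₃* c-commands the anaphor within its binding domain → licit binder.
*Noor₄* does not c-command the anaphor → cannot bind it.

{3}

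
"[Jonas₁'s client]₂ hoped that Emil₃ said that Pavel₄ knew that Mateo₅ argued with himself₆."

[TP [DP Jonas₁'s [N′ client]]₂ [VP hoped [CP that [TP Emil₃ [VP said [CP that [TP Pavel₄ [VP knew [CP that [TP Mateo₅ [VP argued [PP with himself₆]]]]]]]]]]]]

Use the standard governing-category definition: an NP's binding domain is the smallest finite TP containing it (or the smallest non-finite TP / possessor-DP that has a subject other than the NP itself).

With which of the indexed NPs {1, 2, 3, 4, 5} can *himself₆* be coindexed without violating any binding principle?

*himself* is an anaphor, so Principle A applies: it must be bound in its binding domain.
Binding domain of *himself₆*: the embedded TP, whose subject is Mateo₅.
*Jonas₁* does not c-command the anaphor → cannot bind it.
*[Jonas₁'s client]₂* c-commands the anaphor but is outside its binding domain → cannot satisfy Principle A.
*Emil₃* c-commands the anaphor but is outside its binding domain → cannot satisfy Principle A.
*Pavel₄* c-commands the anaphor but is outside its binding domain → cannot satisfy Principle A.
*Mateo₅* c-commands the anaphor within its binding domain → licit binder.

{5}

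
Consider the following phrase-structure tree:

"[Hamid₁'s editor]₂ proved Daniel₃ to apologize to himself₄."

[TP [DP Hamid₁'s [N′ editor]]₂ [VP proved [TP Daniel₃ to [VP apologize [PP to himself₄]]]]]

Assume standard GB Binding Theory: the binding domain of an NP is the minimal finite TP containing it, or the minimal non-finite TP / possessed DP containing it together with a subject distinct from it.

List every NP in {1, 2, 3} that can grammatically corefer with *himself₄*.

{3}

*himself* is an anaphor, so Principle A applies: it must be bound in its binding domain.
Binding domain of *himself₄*: the embedded TP, whose subject is Daniel₃.
*Hamid₁* does not c-command the anaphor → cannot bind it.
*[Hamid₁'s editor]₂* c-commands the anaphor but is outside its binding domain → cannot satisfy Principle A.
*Daniel₃* c-commands the anaphor within its binding domain → licit binder.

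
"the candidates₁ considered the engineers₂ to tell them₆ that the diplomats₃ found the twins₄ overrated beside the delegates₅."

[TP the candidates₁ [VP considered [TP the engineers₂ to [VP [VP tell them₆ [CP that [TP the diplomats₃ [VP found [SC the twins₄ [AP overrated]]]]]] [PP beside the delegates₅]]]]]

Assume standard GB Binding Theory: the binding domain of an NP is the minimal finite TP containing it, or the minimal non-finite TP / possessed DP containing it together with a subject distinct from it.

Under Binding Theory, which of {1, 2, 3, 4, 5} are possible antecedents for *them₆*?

{1, 5}

*them* is a pronoun, so Principle B applies: it must be free in its binding domain.
Binding domain of *them₆*: the embedded TP, whose subject is the engineers₂.
*the candidates₁* c-commands the pronoun but from outside its binding domain, and is not c-commanded by it → coindexation permitted.
*the engineers₂* c-commands the pronoun within its binding domain → coindexation would violate Principle B.
*the diplomats₃*: the pronoun c-commands this R-expression → coindexation would violate Principle C on *the diplomats₃*.
*the twins₄*: the pronoun c-commands this R-expression → coindexation would violate Principle C on *the twins₄*.
*the delegates₅* and the pronoun do not c-command one another → neither Principle B nor Principle C is at stake; coindexation permitted.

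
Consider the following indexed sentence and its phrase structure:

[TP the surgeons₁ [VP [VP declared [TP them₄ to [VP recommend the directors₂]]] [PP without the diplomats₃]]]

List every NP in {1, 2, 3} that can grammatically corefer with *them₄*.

{3}

*them* is a pronoun, so Principle B applies: it must be free in its binding domain.
Binding domain of *them₄*: the matrix TP, whose subject is the surgeons₁.
*the surgeons₁* c-commands the pronoun within its binding domain → coindexation would violate Principle B.
*the directors₂*: the pronoun c-commands this R-expression → coindexation would violate Principle C on *the directors₂*.
*the diplomats₃* and the pronoun do not c-command one another → neither Principle B nor Principle C is at stake; coindexation permitted.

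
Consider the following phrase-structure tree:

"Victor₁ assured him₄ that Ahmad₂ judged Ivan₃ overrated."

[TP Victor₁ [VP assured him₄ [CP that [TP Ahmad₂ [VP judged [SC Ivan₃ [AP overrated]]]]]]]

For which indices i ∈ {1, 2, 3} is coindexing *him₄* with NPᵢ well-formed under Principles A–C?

none

*him* is a pronoun, so Principle B applies: it must be free in its binding domain.
Binding domain of *him₄*: the matrix TP, whose subject is Victor₁.
*Victor₁* c-commands the pronoun within its binding domain → coindexation would violate Principle B.
*Ahmad₂*: the pronoun c-commands this R-expression → coindexation would violate Principle C on *Ahmad₂*.
*Ivan₃*: the pronoun c-commands this R-expression → coindexation would violate Principle C on *Ivan₃*.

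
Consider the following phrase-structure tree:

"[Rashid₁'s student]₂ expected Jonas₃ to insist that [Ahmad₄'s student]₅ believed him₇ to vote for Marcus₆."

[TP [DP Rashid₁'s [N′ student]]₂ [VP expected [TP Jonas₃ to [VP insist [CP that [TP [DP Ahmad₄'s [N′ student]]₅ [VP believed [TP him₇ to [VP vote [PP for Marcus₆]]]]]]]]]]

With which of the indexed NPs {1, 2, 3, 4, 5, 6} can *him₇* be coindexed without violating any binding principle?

*him* is a pronoun, so Principle B applies: it must be free in its binding domain.
Binding domain of *him₇*: the embedded TP, whose subject is [Ahmad₄'s student]₅.
*Rashid₁* and the pronoun do not c-command one another → neither Principle B nor Principle C is at stake; coindexation permitted.
*[Rashid₁'s student]₂* c-commands the pronoun but from outside its binding domain, and is not c-commanded by it → coindexation permitted.
*Jonas₃* c-commands the pronoun but from outside its binding domain, and is not c-commanded by it → coindexation permitted.
*Ahmad₄* and the pronoun do not c-command one another → neither Principle B nor Principle C is at stake; coindexation permitted.
*[Ahmad₄'s student]₅* c-commands the pronoun within its binding domain → coindexation would violate Principle B.
*Marcus₆*: the pronoun c-commands this R-expression → coindexation would violate Principle C on *Marcus₆*.

{1, 2, 3, 4}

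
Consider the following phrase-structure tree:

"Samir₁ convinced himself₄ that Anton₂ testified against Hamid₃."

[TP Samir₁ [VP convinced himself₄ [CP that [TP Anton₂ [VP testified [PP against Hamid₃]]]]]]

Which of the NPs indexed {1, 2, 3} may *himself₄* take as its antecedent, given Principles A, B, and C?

*himself* is an anaphor, so Principle A applies: it must be bound in its binding domain.
Binding domain of *himself₄*: the matrix TP, whose subject is Samir₁.
*Samir₁* c-commands the anaphor within its binding domain → licit binder.
*Anton₂* does not c-command the anaphor → cannot bind it.
*Hamid₃* does not c-command the anaphor → cannot bind it.

{1}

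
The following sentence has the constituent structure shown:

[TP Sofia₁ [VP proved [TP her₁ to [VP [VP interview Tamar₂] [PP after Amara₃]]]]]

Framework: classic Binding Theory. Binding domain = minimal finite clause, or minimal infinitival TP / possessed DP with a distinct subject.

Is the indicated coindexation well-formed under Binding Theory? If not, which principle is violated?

Principle B

The two coindexed NPs are *Sofia₁* and *her₁*.
*her₁* is a pronoun. Its binding domain is the matrix TP, whose subject is Sofia₁.
*Sofia₁* c-commands it within that domain and carries the same index.
The pronoun is locally bound → Principle B violation.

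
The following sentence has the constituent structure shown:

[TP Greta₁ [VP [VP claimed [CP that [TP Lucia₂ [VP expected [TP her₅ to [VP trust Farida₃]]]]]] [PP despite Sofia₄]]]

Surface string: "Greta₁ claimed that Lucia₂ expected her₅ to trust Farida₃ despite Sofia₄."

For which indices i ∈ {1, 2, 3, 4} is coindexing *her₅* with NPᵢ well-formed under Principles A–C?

*her* is a pronoun, so Principle B applies: it must be free in its binding domain.
Binding domain of *her₅*: the embedded TP, whose subject is Lucia₂.
*Greta₁* c-commands the pronoun but from outside its binding domain, and is not c-commanded by it → coindexation permitted.
*Lucia₂* c-commands the pronoun within its binding domain → coindexation would violate Principle B.
*Farida₃*: the pronoun c-commands this R-expression → coindexation would violate Principle C on *Farida₃*.
*Sofia₄* and the pronoun do not c-command one another → neither Principle B nor Principle C is at stake; coindexation permitted.

{1, 4}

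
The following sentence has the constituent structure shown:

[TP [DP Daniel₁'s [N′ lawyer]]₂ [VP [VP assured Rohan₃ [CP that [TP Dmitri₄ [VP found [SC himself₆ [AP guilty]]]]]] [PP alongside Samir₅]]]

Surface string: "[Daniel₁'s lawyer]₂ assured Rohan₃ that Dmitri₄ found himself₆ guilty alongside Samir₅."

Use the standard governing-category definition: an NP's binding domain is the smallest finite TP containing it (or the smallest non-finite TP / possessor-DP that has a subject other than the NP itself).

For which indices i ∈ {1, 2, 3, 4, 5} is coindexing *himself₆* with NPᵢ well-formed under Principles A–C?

{4}

*himself* is an anaphor, so Principle A applies: it must be bound in its binding domain.
Binding domain of *himself₆*: the embedded TP, whose subject is Dmitri₄.
*Daniel₁* does not c-command the anaphor → cannot bind it.
*[Daniel₁'s lawyer]₂* c-commands the anaphor but is outside its binding domain → cannot satisfy Principle A.
*Rohan₃* c-commands the anaphor but is outside its binding domain → cannot satisfy Principle A.
*Dmitri₄* c-commands the anaphor within its binding domain → licit binder.
*Samir₅* does not c-command the anaphor → cannot bind it.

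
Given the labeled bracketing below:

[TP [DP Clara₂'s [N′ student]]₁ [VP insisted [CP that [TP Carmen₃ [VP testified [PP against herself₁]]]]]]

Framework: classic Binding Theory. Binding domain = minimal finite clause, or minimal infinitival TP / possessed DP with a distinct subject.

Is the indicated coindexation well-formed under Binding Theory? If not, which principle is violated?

The two coindexed NPs are *[Clara₂'s student]₁* and *herself₁*.
*herself₁* is an anaphor. Principle A requires it to be bound within its binding domain — the embedded TP, whose subject is Carmen₃.
Within that domain it is c-commanded by *Carmen₃*, which does not share its index.
*[Clara₂'s student]₁* does c-command the anaphor, but from outside its binding domain.
The anaphor is unbound in its domain → Principle A violation.

Principle A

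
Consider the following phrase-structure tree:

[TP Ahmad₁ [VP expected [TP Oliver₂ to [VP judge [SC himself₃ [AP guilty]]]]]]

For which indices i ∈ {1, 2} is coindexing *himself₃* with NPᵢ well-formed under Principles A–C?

*himself* is an anaphor, so Principle A applies: it must be bound in its binding domain.
Binding domain of *himself₃*: the embedded TP, whose subject is Oliver₂.
*Ahmad₁* c-commands the anaphor but is outside its binding domain → cannot satisfy Principle A.
*Oliver₂* c-commands the anaphor within its binding domain → licit binder.

{2}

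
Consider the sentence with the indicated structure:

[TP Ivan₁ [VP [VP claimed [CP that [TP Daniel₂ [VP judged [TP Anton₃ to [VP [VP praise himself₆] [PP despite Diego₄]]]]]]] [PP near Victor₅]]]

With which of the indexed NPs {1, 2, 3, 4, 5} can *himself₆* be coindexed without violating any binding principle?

{3}

*himself* is an anaphor, so Principle A applies: it must be bound in its binding domain.
Binding domain of *himself₆*: the embedded TP, whose subject is Anton₃.
*Ivan₁* c-commands the anaphor but is outside its binding domain → cannot satisfy Principle A.
*Daniel₂* c-commands the anaphor but is outside its binding domain → cannot satisfy Principle A.
*Anton₃* c-commands the anaphor within its binding domain → licit binder.
*Diego₄* does not c-command the anaphor → cannot bind it.
*Victor₅* does not c-command the anaphor → cannot bind it.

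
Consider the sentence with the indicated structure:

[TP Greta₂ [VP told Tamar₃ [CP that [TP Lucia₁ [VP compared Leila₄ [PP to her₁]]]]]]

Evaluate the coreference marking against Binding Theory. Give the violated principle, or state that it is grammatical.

The two coindexed NPs are *Lucia₁* and *her₁*.
*her₁* is a pronoun. Its binding domain is the embedded TP, whose subject is Lucia₁.
*Lucia₁* c-commands it within that domain and carries the same index.
The pronoun is locally bound → Principle B violation.

Principle B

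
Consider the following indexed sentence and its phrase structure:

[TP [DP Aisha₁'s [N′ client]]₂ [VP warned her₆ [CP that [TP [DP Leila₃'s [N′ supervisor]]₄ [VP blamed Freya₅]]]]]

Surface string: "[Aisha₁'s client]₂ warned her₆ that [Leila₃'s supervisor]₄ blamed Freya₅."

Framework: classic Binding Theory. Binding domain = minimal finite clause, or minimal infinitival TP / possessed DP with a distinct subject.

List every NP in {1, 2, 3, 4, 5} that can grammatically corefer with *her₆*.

*her* is a pronoun, so Principle B applies: it must be free in its binding domain.
Binding domain of *her₆*: the matrix TP, whose subject is [Aisha₁'s client]₂.
*Aisha₁* and the pronoun do not c-command one another → neither Principle B nor Principle C is at stake; coindexation permitted.
*[Aisha₁'s client]₂* c-commands the pronoun within its binding domain → coindexation would violate Principle B.
*Leila₃*: the pronoun c-commands this R-expression → coindexation would violate Principle C on *Leila₃*.
*[Leila₃'s supervisor]₄*: the pronoun c-commands this R-expression → coindexation would violate Principle C on *[Leila₃'s supervisor]₄*.
*Freya₅*: the pronoun c-commands this R-expression → coindexation would violate Principle C on *Freya₅*.

{1}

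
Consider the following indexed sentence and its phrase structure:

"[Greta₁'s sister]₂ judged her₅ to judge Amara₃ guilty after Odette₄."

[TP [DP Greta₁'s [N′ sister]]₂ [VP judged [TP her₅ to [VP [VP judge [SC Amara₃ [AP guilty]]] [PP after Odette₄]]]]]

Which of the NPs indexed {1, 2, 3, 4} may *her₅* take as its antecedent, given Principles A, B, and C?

{1}

*her* is a pronoun, so Principle B applies: it must be free in its binding domain.
Binding domain of *her₅*: the matrix TP, whose subject is [Greta₁'s sister]₂.
*Greta₁* and the pronoun do not c-command one another → neither Principle B nor Principle C is at stake; coindexation permitted.
*[Greta₁'s sister]₂* c-commands the pronoun within its binding domain → coindexation would violate Principle B.
*Amara₃*: the pronoun c-commands this R-expression → coindexation would violate Principle C on *Amara₃*.
*Odette₄*: the pronoun c-commands this R-expression → coindexation would violate Principle C on *Odette₄*.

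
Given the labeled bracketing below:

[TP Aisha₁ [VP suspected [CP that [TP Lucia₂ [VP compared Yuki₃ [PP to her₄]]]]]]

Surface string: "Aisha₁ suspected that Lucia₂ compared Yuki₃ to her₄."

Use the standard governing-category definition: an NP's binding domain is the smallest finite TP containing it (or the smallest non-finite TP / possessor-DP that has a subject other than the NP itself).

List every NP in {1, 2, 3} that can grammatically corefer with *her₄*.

*her* is a pronoun, so Principle B applies: it must be free in its binding domain.
Binding domain of *her₄*: the embedded TP, whose subject is Lucia₂.
*Aisha₁* c-commands the pronoun but from outside its binding domain, and is not c-commanded by it → coindexation permitted.
*Lucia₂* c-commands the pronoun within its binding domain → coindexation would violate Principle B.
*Yuki₃* c-commands the pronoun within its binding domain → coindexation would violate Principle B.

{1}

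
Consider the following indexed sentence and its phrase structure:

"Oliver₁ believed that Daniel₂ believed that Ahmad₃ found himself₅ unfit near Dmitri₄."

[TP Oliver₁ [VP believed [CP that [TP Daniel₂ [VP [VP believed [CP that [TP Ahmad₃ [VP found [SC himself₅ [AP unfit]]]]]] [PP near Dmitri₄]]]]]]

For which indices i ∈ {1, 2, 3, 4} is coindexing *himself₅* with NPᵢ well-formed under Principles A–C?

{3}

*himself* is an anaphor, so Principle A applies: it must be bound in its binding domain.
Binding domain of *himself₅*: the embedded TP, whose subject is Ahmad₃.
*Oliver₁* c-commands the anaphor but is outside its binding domain → cannot satisfy Principle A.
*Daniel₂* c-commands the anaphor but is outside its binding domain → cannot satisfy Principle A.
*Ahmad₃* c-commands the anaphor within its binding domain → licit binder.
*Dmitri₄* does not c-command the anaphor → cannot bind it.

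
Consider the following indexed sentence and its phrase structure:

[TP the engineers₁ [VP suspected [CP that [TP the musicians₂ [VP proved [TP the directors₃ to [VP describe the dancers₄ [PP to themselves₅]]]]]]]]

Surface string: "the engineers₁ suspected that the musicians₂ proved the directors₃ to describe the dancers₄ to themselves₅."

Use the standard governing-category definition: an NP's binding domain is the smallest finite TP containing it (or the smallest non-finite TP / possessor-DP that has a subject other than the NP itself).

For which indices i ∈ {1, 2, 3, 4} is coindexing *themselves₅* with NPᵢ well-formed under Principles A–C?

*themselves* is an anaphor, so Principle A applies: it must be bound in its binding domain.
Binding domain of *themselves₅*: the embedded TP, whose subject is the directors₃.
*the engineers₁* c-commands the anaphor but is outside its binding domain → cannot satisfy Principle A.
*the musicians₂* c-commands the anaphor but is outside its binding domain → cannot satisfy Principle A.
*the directors₃* c-commands the anaphor within its binding domain → licit binder.
*the dancers₄* c-commands the anaphor within its binding domain → licit binder.

{3, 4}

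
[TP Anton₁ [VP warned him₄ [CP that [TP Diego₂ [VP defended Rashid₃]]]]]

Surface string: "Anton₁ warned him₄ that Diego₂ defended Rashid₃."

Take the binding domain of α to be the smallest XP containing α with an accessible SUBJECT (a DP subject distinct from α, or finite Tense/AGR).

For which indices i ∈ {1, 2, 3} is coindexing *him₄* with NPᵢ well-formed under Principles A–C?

none

*him* is a pronoun, so Principle B applies: it must be free in its binding domain.
Binding domain of *him₄*: the matrix TP, whose subject is Anton₁.
*Anton₁* c-commands the pronoun within its binding domain → coindexation would violate Principle B.
*Diego₂*: the pronoun c-commands this R-expression → coindexation would violate Principle C on *Diego₂*.
*Rashid₃*: the pronoun c-commands this R-expression → coindexation would violate Principle C on *Rashid₃*.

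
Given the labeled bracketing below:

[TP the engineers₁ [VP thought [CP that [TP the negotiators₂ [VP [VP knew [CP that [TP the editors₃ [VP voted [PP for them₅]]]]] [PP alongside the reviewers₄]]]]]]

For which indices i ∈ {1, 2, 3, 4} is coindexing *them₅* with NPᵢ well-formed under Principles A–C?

{1, 2, 4}

*them* is a pronoun, so Principle B applies: it must be free in its binding domain.
Binding domain of *them₅*: the embedded TP, whose subject is the editors₃.
*the engineers₁* c-commands the pronoun but from outside its binding domain, and is not c-commanded by it → coindexation permitted.
*the negotiators₂* c-commands the pronoun but from outside its binding domain, and is not c-commanded by it → coindexation permitted.
*the editors₃* c-commands the pronoun within its binding domain → coindexation would violate Principle B.
*the reviewers₄* and the pronoun do not c-command one another → neither Principle B nor Principle C is at stake; coindexation permitted.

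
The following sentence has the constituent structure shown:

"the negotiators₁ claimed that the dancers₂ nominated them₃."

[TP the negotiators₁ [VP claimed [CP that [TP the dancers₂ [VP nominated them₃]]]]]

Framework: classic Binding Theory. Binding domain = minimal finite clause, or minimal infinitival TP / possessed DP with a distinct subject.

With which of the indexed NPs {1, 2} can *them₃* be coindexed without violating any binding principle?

*them* is a pronoun, so Principle B applies: it must be free in its binding domain.
Binding domain of *them₃*: the embedded TP, whose subject is the dancers₂.
*the negotiators₁* c-commands the pronoun but from outside its binding domain, and is not c-commanded by it → coindexation permitted.
*the dancers₂* c-commands the pronoun within its binding domain → coindexation would violate Principle B.

{1}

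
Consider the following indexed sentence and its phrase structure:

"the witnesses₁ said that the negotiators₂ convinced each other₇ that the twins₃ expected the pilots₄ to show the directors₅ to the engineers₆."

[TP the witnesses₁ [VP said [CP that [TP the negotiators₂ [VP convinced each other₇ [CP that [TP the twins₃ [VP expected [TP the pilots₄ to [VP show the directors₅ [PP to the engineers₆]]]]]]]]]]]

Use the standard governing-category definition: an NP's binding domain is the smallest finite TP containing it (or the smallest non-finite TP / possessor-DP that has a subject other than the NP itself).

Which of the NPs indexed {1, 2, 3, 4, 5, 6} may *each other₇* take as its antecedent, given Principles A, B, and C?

{2}

*each other* is an anaphor, so Principle A applies: it must be bound in its binding domain.
Binding domain of *each other₇*: the embedded TP, whose subject is the negotiators₂.
*the witnesses₁* c-commands the anaphor but is outside its binding domain → cannot satisfy Principle A.
*the negotiators₂* c-commands the anaphor within its binding domain → licit binder.
*the twins₃* does not c-command the anaphor → cannot bind it.
*the pilots₄* does not c-command the anaphor → cannot bind it.
*the directors₅* does not c-command the anaphor → cannot bind it.
*the engineers₆* does not c-command the anaphor → cannot bind it.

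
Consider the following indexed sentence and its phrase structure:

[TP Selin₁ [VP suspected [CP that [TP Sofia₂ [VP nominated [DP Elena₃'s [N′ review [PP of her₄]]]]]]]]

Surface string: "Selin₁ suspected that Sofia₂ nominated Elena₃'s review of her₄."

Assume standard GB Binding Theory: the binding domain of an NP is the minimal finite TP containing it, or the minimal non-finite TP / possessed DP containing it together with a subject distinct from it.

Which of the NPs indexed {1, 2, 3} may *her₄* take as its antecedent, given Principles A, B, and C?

{1, 2}

*her* is a pronoun, so Principle B applies: it must be free in its binding domain.
Binding domain of *her₄*: the possessed DP, whose subject is Elena₃.
*Selin₁* c-commands the pronoun but from outside its binding domain, and is not c-commanded by it → coindexation permitted.
*Sofia₂* c-commands the pronoun but from outside its binding domain, and is not c-commanded by it → coindexation permitted.
*Elena₃* c-commands the pronoun within its binding domain → coindexation would violate Principle B.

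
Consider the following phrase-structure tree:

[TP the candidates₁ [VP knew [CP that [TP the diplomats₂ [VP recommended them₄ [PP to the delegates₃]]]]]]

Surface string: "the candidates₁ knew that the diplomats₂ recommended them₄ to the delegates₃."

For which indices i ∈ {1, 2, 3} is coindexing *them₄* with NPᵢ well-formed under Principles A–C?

*them* is a pronoun, so Principle B applies: it must be free in its binding domain.
Binding domain of *them₄*: the embedded TP, whose subject is the diplomats₂.
*the candidates₁* c-commands the pronoun but from outside its binding domain, and is not c-commanded by it → coindexation permitted.
*the diplomats₂* c-commands the pronoun within its binding domain → coindexation would violate Principle B.
*the delegates₃*: the pronoun c-commands this R-expression → coindexation would violate Principle C on *the delegates₃*.

{1}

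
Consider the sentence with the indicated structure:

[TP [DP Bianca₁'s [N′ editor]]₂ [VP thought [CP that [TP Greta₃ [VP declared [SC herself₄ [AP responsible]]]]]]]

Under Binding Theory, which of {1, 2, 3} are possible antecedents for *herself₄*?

{3}

*herself* is an anaphor, so Principle A applies: it must be bound in its binding domain.
Binding domain of *herself₄*: the embedded TP, whose subject is Greta₃.
*Bianca₁* does not c-command the anaphor → cannot bind it.
*[Bianca₁'s editor]₂* c-commands the anaphor but is outside its binding domain → cannot satisfy Principle A.
*Greta₃* c-commands the anaphor within its binding domain → licit binder.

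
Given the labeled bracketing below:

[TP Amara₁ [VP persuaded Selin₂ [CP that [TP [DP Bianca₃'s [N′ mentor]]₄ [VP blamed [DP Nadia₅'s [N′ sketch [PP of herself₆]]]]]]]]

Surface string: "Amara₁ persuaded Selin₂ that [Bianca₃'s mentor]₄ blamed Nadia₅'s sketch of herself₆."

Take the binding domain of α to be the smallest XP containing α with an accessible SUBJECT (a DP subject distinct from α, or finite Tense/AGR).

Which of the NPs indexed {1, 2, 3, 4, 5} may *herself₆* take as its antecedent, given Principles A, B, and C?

*herself* is an anaphor, so Principle A applies: it must be bound in its binding domain.
Binding domain of *herself₆*: the possessed DP, whose subject is Nadia₅.
*Amara₁* c-commands the anaphor but is outside its binding domain → cannot satisfy Principle A.
*Selin₂* c-commands the anaphor but is outside its binding domain → cannot satisfy Principle A.
*Bianca₃* does not c-command the anaphor → cannot bind it.
*[Bianca₃'s mentor]₄* c-commands the anaphor but is outside its binding domain → cannot satisfy Principle A.
*Nadia₅* c-commands the anaphor within its binding domain → licit binder.

{5}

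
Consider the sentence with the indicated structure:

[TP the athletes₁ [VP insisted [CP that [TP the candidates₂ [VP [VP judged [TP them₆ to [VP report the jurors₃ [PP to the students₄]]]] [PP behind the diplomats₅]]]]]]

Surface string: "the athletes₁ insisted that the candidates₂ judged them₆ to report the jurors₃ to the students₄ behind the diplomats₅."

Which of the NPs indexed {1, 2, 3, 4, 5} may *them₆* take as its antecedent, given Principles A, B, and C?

{1, 5}

*them* is a pronoun, so Principle B applies: it must be free in its binding domain.
Binding domain of *them₆*: the embedded TP, whose subject is the candidates₂.
*the athletes₁* c-commands the pronoun but from outside its binding domain, and is not c-commanded by it → coindexation permitted.
*the candidates₂* c-commands the pronoun within its binding domain → coindexation would violate Principle B.
*the jurors₃*: the pronoun c-commands this R-expression → coindexation would violate Principle C on *the jurors₃*.
*the students₄*: the pronoun c-commands this R-expression → coindexation would violate Principle C on *the students₄*.
*the diplomats₅* and the pronoun do not c-command one another → neither Principle B nor Principle C is at stake; coindexation permitted.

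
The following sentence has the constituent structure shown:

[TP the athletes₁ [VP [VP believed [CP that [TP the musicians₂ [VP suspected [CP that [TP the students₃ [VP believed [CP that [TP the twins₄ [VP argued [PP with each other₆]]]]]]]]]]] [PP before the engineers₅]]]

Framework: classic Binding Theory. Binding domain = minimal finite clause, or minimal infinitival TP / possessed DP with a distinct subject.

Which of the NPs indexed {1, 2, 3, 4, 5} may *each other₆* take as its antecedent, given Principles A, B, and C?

*each other* is an anaphor, so Principle A applies: it must be bound in its binding domain.
Binding domain of *each other₆*: the embedded TP, whose subject is the twins₄.
*the athletes₁* c-commands the anaphor but is outside its binding domain → cannot satisfy Principle A.
*the musicians₂* c-commands the anaphor but is outside its binding domain → cannot satisfy Principle A.
*the students₃* c-commands the anaphor but is outside its binding domain → cannot satisfy Principle A.
*the twins₄* c-commands the anaphor within its binding domain → licit binder.
*the engineers₅* does not c-command the anaphor → cannot bind it.

{4}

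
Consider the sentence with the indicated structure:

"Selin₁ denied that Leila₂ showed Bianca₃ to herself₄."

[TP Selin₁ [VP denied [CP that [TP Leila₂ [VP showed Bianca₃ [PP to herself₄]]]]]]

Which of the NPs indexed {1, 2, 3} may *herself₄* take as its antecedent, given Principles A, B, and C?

{2, 3}

*herself* is an anaphor, so Principle A applies: it must be bound in its binding domain.
Binding domain of *herself₄*: the embedded TP, whose subject is Leila₂.
*Selin₁* c-commands the anaphor but is outside its binding domain → cannot satisfy Principle A.
*Leila₂* c-commands the anaphor within its binding domain → licit binder.
*Bianca₃* c-commands the anaphor within its binding domain → licit binder.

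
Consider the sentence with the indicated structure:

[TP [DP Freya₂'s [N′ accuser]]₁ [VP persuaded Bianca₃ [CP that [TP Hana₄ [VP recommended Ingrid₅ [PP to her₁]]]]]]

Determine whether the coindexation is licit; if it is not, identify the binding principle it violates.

The two coindexed NPs are *[Freya₂'s accuser]₁* and *her₁*.
*her₁* is a pronoun; its binding domain is the embedded TP, whose subject is Hana₄. Within that domain it is c-commanded only by *Hana₄*, *Ingrid₅*, which carry a different index — the pronoun is free locally, so Principle B holds.
*[Freya₂'s accuser]₁* is an R-expression; *her₁* does not c-command it, and no other NP shares its index, so Principle C is satisfied.
All principles are respected.

grammatical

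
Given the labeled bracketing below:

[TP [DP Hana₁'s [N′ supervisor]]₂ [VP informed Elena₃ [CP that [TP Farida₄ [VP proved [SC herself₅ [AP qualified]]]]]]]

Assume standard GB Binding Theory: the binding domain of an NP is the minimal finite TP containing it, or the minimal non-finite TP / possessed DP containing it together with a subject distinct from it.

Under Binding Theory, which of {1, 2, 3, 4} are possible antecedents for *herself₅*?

{4}

*herself* is an anaphor, so Principle A applies: it must be bound in its binding domain.
Binding domain of *herself₅*: the embedded TP, whose subject is Farida₄.
*Hana₁* does not c-command the anaphor → cannot bind it.
*[Hana₁'s supervisor]₂* c-commands the anaphor but is outside its binding domain → cannot satisfy Principle A.
*Elena₃* c-commands the anaphor but is outside its binding domain → cannot satisfy Principle A.
*Farida₄* c-commands the anaphor within its binding domain → licit binder.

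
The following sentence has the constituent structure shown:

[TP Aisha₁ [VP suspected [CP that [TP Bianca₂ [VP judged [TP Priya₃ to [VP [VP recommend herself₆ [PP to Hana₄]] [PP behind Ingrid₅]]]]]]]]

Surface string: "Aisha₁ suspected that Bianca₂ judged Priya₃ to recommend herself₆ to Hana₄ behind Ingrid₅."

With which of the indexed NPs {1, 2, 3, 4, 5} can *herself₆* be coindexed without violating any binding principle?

*herself* is an anaphor, so Principle A applies: it must be bound in its binding domain.
Binding domain of *herself₆*: the embedded TP, whose subject is Priya₃.
*Aisha₁* c-commands the anaphor but is outside its binding domain → cannot satisfy Principle A.
*Bianca₂* c-commands the anaphor but is outside its binding domain → cannot satisfy Principle A.
*Priya₃* c-commands the anaphor within its binding domain → licit binder.
*Hana₄* does not c-command the anaphor → cannot bind it.
*Ingrid₅* does not c-command the anaphor → cannot bind it.

{3}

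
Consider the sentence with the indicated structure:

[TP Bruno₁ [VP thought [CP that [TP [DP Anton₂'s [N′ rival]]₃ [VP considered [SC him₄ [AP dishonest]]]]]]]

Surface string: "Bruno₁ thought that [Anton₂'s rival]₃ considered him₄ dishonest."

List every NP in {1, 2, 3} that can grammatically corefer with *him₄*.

{1, 2}

*him* is a pronoun, so Principle B applies: it must be free in its binding domain.
Binding domain of *him₄*: the embedded TP, whose subject is [Anton₂'s rival]₃.
*Bruno₁* c-commands the pronoun but from outside its binding domain, and is not c-commanded by it → coindexation permitted.
*Anton₂* and the pronoun do not c-command one another → neither Principle B nor Principle C is at stake; coindexation permitted.
*[Anton₂'s rival]₃* c-commands the pronoun within its binding domain → coindexation would violate Principle B.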